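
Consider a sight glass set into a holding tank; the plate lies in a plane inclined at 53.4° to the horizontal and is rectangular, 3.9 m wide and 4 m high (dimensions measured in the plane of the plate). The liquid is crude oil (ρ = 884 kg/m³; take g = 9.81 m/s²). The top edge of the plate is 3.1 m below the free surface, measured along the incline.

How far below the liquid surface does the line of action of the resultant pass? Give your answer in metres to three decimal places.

γ = ρg = 884 × 9.81 / 1000 = 8.67204 kN/m³.
Let θ = 53.4° be the plate's angle to the horizontal; measure y along the incline from where the plane meets the free surface. Vertical depth h = y·sinθ with sinθ = 0.802817.
The centroid lies 4/2 = 2 m below the top edge, so y_c = 3.1 + 2 = 5.1 m and h_c = 5.1 × 0.802817 = 4.09437 m.
A = 3.9 × 4 = 15.6 m².
Resultant F = γ·h_c·A = 8.67204 × 4.09437 × 15.6 = 553.902 kN.
I_c = b·h³/12 = 3.9 × 4³/12 = 20.8 m⁴.
Centre of pressure: y_p = y_c + I_c/(y_c·A) = 5.1 + 20.8/(5.1 × 15.6) = 5.1 + 0.261438 = 5.36144 m along the plane.
Vertically, h_p = y_p·sinθ = 5.36144 × 0.802817 = 4.30426 m.

h_p = 4.304 m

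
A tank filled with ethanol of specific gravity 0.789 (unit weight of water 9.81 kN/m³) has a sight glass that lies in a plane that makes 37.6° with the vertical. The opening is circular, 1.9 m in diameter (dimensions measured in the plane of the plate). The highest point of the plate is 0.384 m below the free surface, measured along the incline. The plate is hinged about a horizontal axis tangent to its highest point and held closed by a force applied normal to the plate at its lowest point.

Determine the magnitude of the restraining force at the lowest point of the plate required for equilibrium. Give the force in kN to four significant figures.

γ = 0.789 × 9.81 = 7.74009 kN/m³.
The plate makes 37.6° with the vertical, i.e. θ = 90° − 37.6° = 52.4° to the horizontal. Measuring y along the incline from the free-surface line, vertical depth h = y·sinθ with sinθ = 0.792290.
The centroid is at the centre, 0.95 m below the top of the plate, so y_c = 0.384 + 0.95 = 1.334 m and h_c = 1.334 × 0.792290 = 1.05691 m.
A = π(0.95)² = 2.83529 m².
Resultant F = γ·h_c·A = 7.74009 × 1.05691 × 2.83529 = 23.1943 kN.
I_c = πr⁴/4 = π × 0.95⁴/4 = 0.639712 m⁴.
Centre of pressure: y_p = y_c + I_c/(y_c·A) = 1.334 + 0.639712/(1.334 × 2.83529) = 1.334 + 0.169134 = 1.50313 m along the plane.
The resultant acts 0.95 + 0.169134 = 1.11913 m (along the plate) below the hinge at the top edge, so the moment about the hinge is M = F × 1.11913 = 23.1943 × 1.11913 = 25.9574 kN·m.
A normal force at the bottom, 1.9 m from the hinge, must supply this moment: P = 25.9574/1.9 = 13.6618 kN.

P ≈ 13.66 kN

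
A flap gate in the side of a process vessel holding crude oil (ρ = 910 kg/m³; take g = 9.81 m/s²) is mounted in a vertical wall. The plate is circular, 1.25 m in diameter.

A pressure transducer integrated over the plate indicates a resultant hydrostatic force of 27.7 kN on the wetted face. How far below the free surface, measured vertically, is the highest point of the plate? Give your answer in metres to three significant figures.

γ = ρg = 910 × 9.81 / 1000 = 8.9271 kN/m³.
A = π(0.625)² = 1.22718 m².
From F = γ·h_c·A, the centroid depth is h_c = 27.7/(8.9271 × 1.22718) = 2.52849 m.
The centroid is at the centre, 0.625 m below the top of the plate, so the highest point sits at h_top = 2.52849 − 0.625 = 1.90349 m below the surface.

d_top ≈ 1.90 m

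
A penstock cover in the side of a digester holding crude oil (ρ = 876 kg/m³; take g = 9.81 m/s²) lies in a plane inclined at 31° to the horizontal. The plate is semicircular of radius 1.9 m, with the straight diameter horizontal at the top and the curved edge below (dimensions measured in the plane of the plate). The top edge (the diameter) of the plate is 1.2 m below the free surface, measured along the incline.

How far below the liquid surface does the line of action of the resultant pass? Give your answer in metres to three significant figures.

h_p = 1.10 m

γ = ρg = 876 × 9.81 / 1000 = 8.59356 kN/m³.
Let θ = 31° be the plate's angle to the horizontal; measure y along the incline from where the plane meets the free surface. Vertical depth h = y·sinθ with sinθ = 0.515038.
The centroid of a semicircle lies 4r/(3π) = 0.806385 m from the diameter, here below the top edge, so y_c = 1.2 + 0.806385 = 2.00638 m and h_c = 2.00638 × 0.515038 = 1.03336 m.
A = πr²/2 = π × 1.9²/2 = 5.67057 m².
Resultant F = γ·h_c·A = 8.59356 × 1.03336 × 5.67057 = 50.356 kN.
I_c = (π/8 − 8/(9π))·r⁴ = 0.109757 × 1.9⁴ = 1.43036 m⁴.
Centre of pressure: y_p = y_c + I_c/(y_c·A) = 2.00638 + 1.43036/(2.00638 × 5.67057) = 2.00638 + 0.12572 = 2.1321 m along the plane.
Vertically, h_p = y_p·sinθ = 2.1321 × 0.515038 = 1.09811 m.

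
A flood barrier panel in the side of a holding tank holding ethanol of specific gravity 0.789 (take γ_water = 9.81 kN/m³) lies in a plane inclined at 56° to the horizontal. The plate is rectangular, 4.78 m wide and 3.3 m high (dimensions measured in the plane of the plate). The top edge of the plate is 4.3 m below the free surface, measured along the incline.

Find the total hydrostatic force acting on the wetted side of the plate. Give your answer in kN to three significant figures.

γ = 0.789 × 9.81 = 7.74009 kN/m³.
Let θ = 56° be the plate's angle to the horizontal; measure y along the incline from where the plane meets the free surface. Vertical depth h = y·sinθ with sinθ = 0.829038.
The centroid lies 3.3/2 = 1.65 m below the top edge, so y_c = 4.3 + 1.65 = 5.95 m and h_c = 5.95 × 0.829038 = 4.93278 m.
A = 4.78 × 3.3 = 15.774 m².
Resultant F = γ·h_c·A = 7.74009 × 4.93278 × 15.774 = 602.254 kN.

F ≈ 602 kN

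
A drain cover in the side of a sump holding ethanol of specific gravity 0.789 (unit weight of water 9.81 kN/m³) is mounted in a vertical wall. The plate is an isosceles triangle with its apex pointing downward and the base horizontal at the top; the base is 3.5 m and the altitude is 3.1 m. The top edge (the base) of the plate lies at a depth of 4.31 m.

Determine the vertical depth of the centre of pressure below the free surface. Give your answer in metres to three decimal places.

γ = 0.789 × 9.81 = 7.74009 kN/m³.
With the apex down, the centroid sits h/3 = 3.1/3 = 1.03333 m below the base (the top edge), so the centroid depth is h_c = 4.31 + 1.03333 = 5.34333 m.
A = ½ × 3.5 × 3.1 = 5.425 m².
Resultant F = γ·h_c·A = 7.74009 × 5.34333 × 5.425 = 224.366 kN.
I_c = b·h³/36 = 3.5 × 3.1³/36 = 2.89635 m⁴.
Centre of pressure: y_p = y_c + I_c/(y_c·A) = 5.34333 + 2.89635/(5.34333 × 5.425) = 5.34333 + 0.099917 = 5.44325 m along the plane.

h_p = 5.443 m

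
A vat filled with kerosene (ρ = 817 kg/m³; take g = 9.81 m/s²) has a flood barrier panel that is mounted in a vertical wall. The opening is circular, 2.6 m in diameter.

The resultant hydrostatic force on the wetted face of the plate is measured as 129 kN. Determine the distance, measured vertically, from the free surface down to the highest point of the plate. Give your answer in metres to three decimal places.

γ = ρg = 817 × 9.81 / 1000 = 8.01477 kN/m³.
A = π(1.3)² = 5.30929 m².
From F = γ·h_c·A, the centroid depth is h_c = 129/(8.01477 × 5.30929) = 3.03153 m.
The centroid is at the centre, 1.3 m below the top of the plate, so the highest point sits at h_top = 3.03153 − 1.3 = 1.73153 m below the surface.

d_top ≈ 1.732 m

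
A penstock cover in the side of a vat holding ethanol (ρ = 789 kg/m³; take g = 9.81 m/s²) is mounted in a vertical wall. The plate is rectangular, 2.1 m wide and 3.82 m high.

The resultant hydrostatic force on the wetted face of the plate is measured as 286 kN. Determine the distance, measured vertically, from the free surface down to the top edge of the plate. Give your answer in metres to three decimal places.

d_top ≈ 2.696 m

γ = ρg = 789 × 9.81 / 1000 = 7.74009 kN/m³.
A = 2.1 × 3.82 = 8.022 m².
From F = γ·h_c·A, the centroid depth is h_c = 286/(7.74009 × 8.022) = 4.60614 m.
The centroid lies 3.82/2 = 1.91 m below the top edge, so the top edge sits at h_top = 4.60614 − 1.91 = 2.69614 m below the surface.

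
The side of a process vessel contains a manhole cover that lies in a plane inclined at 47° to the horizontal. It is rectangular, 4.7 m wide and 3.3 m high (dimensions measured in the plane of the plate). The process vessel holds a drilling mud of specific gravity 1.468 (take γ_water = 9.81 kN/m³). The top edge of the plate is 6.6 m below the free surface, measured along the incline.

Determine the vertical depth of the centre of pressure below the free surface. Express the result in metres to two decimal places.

γ = 1.468 × 9.81 = 14.40108 kN/m³.
Let θ = 47° be the plate's angle to the horizontal; measure y along the incline from where the plane meets the free surface. Vertical depth h = y·sinθ with sinθ = 0.731354.
The centroid lies 3.3/2 = 1.65 m below the top edge, so y_c = 6.6 + 1.65 = 8.25 m and h_c = 8.25 × 0.731354 = 6.03367 m.
A = 4.7 × 3.3 = 15.51 m².
Resultant F = γ·h_c·A = 14.40108 × 6.03367 × 15.51 = 1347.69 kN.
I_c = b·h³/12 = 4.7 × 3.3³/12 = 14.0753 m⁴.
Centre of pressure: y_p = y_c + I_c/(y_c·A) = 8.25 + 14.0753/(8.25 × 15.51) = 8.25 + 0.11 = 8.36 m along the plane.
Vertically, h_p = y_p·sinθ = 8.36 × 0.731354 = 6.11412 m.

h_p = 6.11 m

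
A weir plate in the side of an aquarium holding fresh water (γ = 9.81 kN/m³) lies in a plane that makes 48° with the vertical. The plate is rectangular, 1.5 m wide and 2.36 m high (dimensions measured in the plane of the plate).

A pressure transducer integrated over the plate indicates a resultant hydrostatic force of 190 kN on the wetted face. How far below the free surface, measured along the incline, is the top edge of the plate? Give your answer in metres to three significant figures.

γ = 9.81 kN/m³.
A = 1.5 × 2.36 = 3.54 m².
From F = γ·h_c·A, the centroid depth is h_c = 190/(9.81 × 3.54) = 5.47118 m.
The plate makes 48° with the vertical, i.e. θ = 90° − 48° = 42° to the horizontal. Measuring y along the incline from the free-surface line, vertical depth h = y·sinθ with sinθ = 0.669131.
Along the incline, y_c = h_c/sinθ = 5.47118/0.669131 = 8.17655 m.
The centroid lies 2.36/2 = 1.18 m below the top edge, so the top edge sits at y_top = 8.17655 − 1.18 = 6.99655 m along the incline.

y_top ≈ 7.00 m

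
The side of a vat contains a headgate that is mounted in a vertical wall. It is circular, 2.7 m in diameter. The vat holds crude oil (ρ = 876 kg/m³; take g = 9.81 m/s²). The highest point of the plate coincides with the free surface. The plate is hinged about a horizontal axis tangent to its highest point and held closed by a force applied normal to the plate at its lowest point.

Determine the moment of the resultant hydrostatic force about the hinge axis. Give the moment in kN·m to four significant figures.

γ = ρg = 876 × 9.81 / 1000 = 8.59356 kN/m³.
The centroid is at the centre, 1.35 m below the top of the plate, so the centroid depth is h_c = 1.35 m.
A = π(1.35)² = 5.72555 m².
Resultant F = γ·h_c·A = 8.59356 × 1.35 × 5.72555 = 66.4239 kN.
I_c = πr⁴/4 = π × 1.35⁴/4 = 2.6087 m⁴.
Centre of pressure: y_p = y_c + I_c/(y_c·A) = 1.35 + 2.6087/(1.35 × 5.72555) = 1.35 + 0.3375 = 1.6875 m along the plane.
The resultant acts 1.35 + 0.3375 = 1.6875 m (along the plate) below the hinge at the top edge, so the moment about the hinge is M = F × 1.6875 = 66.4239 × 1.6875 = 112.09 kN·m.

M ≈ 112.1 kN·m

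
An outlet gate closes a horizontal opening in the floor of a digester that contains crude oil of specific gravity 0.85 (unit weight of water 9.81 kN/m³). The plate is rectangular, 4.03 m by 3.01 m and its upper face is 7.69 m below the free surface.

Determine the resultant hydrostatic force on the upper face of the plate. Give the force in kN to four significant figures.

F ≈ 777.8 kN

γ = 0.85 × 9.81 = 8.3385 kN/m³.
The plate is horizontal, so pressure is uniform at p = γ·h = 8.3385 × 7.69 = 64.1231 kN/m².
A = 4.03 × 3.01 = 12.1303 m².
F = p·A = 64.1231 × 12.1303 = 777.832 kN.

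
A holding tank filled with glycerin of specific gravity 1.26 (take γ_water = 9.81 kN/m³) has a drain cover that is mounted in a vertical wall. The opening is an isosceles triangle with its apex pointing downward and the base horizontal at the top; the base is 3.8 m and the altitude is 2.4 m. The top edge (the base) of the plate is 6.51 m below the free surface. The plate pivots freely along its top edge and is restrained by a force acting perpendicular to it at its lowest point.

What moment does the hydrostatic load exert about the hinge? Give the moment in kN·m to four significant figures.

M ≈ 347.7 kN·m

γ = 1.26 × 9.81 = 12.3606 kN/m³.
With the apex down, the centroid sits h/3 = 2.4/3 = 0.8 m below the base (the top edge), so the centroid depth is h_c = 6.51 + 0.8 = 7.31 m.
A = ½ × 3.8 × 2.4 = 4.56 m².
Resultant F = γ·h_c·A = 12.3606 × 7.31 × 4.56 = 412.023 kN.
I_c = b·h³/36 = 3.8 × 2.4³/36 = 1.4592 m⁴.
Centre of pressure: y_p = y_c + I_c/(y_c·A) = 7.31 + 1.4592/(7.31 × 4.56) = 7.31 + 0.0437756 = 7.35378 m along the plane.
The resultant acts 0.8 + 0.0437756 = 0.843776 m (along the plate) below the hinge at the top edge, so the moment about the hinge is M = F × 0.843776 = 412.023 × 0.843776 = 347.655 kN·m.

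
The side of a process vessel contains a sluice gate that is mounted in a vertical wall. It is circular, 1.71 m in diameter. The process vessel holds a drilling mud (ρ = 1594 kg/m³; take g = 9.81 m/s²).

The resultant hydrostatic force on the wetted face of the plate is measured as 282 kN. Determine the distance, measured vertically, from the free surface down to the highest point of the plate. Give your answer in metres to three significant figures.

d_top ≈ 7.00 m

γ = ρg = 1594 × 9.81 / 1000 = 15.63714 kN/m³.
A = π(0.855)² = 2.29658 m².
From F = γ·h_c·A, the centroid depth is h_c = 282/(15.63714 × 2.29658) = 7.85254 m.
The centroid is at the centre, 0.855 m below the top of the plate, so the highest point sits at h_top = 7.85254 − 0.855 = 6.99754 m below the surface.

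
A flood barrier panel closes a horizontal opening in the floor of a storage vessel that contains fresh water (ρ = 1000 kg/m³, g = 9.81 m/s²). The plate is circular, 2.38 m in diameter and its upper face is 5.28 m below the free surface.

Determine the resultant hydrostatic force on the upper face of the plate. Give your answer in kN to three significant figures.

γ = ρg = 1000 × 9.81 = 9810 N/m³ = 9.81 kN/m³.
The plate is horizontal, so pressure is uniform at p = γ·h = 9.81 × 5.28 = 51.7968 kN/m².
A = π(1.19)² = 4.44881 m².
F = p·A = 51.7968 × 4.44881 = 230.434 kN.

F ≈ 230 kN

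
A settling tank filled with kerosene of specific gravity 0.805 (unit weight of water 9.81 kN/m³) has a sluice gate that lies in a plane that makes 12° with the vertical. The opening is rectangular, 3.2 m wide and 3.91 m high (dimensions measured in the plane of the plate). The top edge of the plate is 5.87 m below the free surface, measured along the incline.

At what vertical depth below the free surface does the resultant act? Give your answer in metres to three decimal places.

h_p = 7.813 m

γ = 0.805 × 9.81 = 7.89705 kN/m³.
The plate makes 12° with the vertical, i.e. θ = 90° − 12° = 78° to the horizontal. Measuring y along the incline from the free-surface line, vertical depth h = y·sinθ with sinθ = 0.978148.
The centroid lies 3.91/2 = 1.955 m below the top edge, so y_c = 5.87 + 1.955 = 7.825 m and h_c = 7.825 × 0.978148 = 7.65401 m.
A = 3.2 × 3.91 = 12.512 m².
Resultant F = γ·h_c·A = 7.89705 × 7.65401 × 12.512 = 756.277 kN.
I_c = b·h³/12 = 3.2 × 3.91³/12 = 15.9404 m⁴.
Centre of pressure: y_p = y_c + I_c/(y_c·A) = 7.825 + 15.9404/(7.825 × 12.512) = 7.825 + 0.162813 = 7.98781 m along the plane.
Vertically, h_p = y_p·sinθ = 7.98781 × 0.978148 = 7.81326 m.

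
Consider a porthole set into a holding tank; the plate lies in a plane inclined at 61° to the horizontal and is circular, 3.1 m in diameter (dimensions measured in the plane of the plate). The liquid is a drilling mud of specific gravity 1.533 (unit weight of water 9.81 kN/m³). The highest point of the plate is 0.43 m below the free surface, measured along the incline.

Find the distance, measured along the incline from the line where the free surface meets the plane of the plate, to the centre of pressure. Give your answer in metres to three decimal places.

γ = 1.533 × 9.81 = 15.03873 kN/m³.
Let θ = 61° be the plate's angle to the horizontal; measure y along the incline from where the plane meets the free surface. Vertical depth h = y·sinθ with sinθ = 0.874620.
The centroid is at the centre, 1.55 m below the top of the plate, so y_c = 0.43 + 1.55 = 1.98 m and h_c = 1.98 × 0.874620 = 1.73175 m.
A = π(1.55)² = 7.54768 m².
Resultant F = γ·h_c·A = 15.03873 × 1.73175 × 7.54768 = 196.567 kN.
I_c = πr⁴/4 = π × 1.55⁴/4 = 4.53332 m⁴.
Centre of pressure: y_p = y_c + I_c/(y_c·A) = 1.98 + 4.53332/(1.98 × 7.54768) = 1.98 + 0.303346 = 2.28335 m along the plane.

y_p = 2.283 m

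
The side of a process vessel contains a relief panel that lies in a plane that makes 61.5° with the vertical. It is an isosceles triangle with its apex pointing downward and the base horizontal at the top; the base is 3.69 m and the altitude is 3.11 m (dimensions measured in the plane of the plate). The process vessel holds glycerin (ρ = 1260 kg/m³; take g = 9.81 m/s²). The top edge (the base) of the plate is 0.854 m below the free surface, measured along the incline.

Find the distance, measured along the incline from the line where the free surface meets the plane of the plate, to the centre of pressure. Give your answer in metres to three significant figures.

y_p = 2.17 m

γ = ρg = 1260 × 9.81 / 1000 = 12.3606 kN/m³.
The plate makes 61.5° with the vertical, i.e. θ = 90° − 61.5° = 28.5° to the horizontal. Measuring y along the incline from the free-surface line, vertical depth h = y·sinθ with sinθ = 0.477159.
With the apex down, the centroid sits h/3 = 3.11/3 = 1.03667 m below the base (the top edge), so y_c = 0.854 + 1.03667 = 1.89067 m and h_c = 1.89067 × 0.477159 = 0.90215 m.
A = ½ × 3.69 × 3.11 = 5.73795 m².
Resultant F = γ·h_c·A = 12.3606 × 0.90215 × 5.73795 = 63.9845 kN.
I_c = b·h³/36 = 3.69 × 3.11³/36 = 3.08322 m⁴.
Centre of pressure: y_p = y_c + I_c/(y_c·A) = 1.89067 + 3.08322/(1.89067 × 5.73795) = 1.89067 + 0.284205 = 2.17488 m along the plane.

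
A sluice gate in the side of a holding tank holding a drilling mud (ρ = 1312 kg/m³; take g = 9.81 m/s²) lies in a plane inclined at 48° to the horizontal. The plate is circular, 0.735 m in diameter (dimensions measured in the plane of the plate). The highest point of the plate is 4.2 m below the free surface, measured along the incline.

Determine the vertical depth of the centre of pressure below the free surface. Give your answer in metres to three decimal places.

γ = ρg = 1312 × 9.81 / 1000 = 12.87072 kN/m³.
Let θ = 48° be the plate's angle to the horizontal; measure y along the incline from where the plane meets the free surface. Vertical depth h = y·sinθ with sinθ = 0.743145.
The centroid is at the centre, 0.3675 m below the top of the plate, so y_c = 4.2 + 0.3675 = 4.5675 m and h_c = 4.5675 × 0.743145 = 3.39431 m.
A = π(0.3675)² = 0.424292 m².
Resultant F = γ·h_c·A = 12.87072 × 3.39431 × 0.424292 = 18.5361 kN.
I_c = πr⁴/4 = π × 0.3675⁴/4 = 0.0143258 m⁴.
Centre of pressure: y_p = y_c + I_c/(y_c·A) = 4.5675 + 0.0143258/(4.5675 × 0.424292) = 4.5675 + 0.00739223 = 4.57489 m along the plane.
Vertically, h_p = y_p·sinθ = 4.57489 × 0.743145 = 3.39981 m.

h_p = 3.400 m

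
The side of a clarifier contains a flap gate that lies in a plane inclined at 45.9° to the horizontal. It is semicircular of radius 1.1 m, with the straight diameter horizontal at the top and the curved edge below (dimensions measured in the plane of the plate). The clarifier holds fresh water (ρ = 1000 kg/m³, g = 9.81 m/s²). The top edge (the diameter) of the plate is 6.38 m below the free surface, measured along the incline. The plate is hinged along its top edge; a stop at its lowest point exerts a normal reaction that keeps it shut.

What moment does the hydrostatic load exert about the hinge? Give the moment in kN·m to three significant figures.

γ = ρg = 1000 × 9.81 = 9810 N/m³ = 9.81 kN/m³.
Let θ = 45.9° be the plate's angle to the horizontal; measure y along the incline from where the plane meets the free surface. Vertical depth h = y·sinθ with sinθ = 0.718126.
The centroid of a semicircle lies 4r/(3π) = 0.466854 m from the diameter, here below the top edge, so y_c = 6.38 + 0.466854 = 6.84685 m and h_c = 6.84685 × 0.718126 = 4.9169 m.
A = πr²/2 = π × 1.1²/2 = 1.90066 m².
Resultant F = γ·h_c·A = 9.81 × 4.9169 × 1.90066 = 91.6779 kN.
I_c = (π/8 − 8/(9π))·r⁴ = 0.109757 × 1.1⁴ = 0.160695 m⁴.
Centre of pressure: y_p = y_c + I_c/(y_c·A) = 6.84685 + 0.160695/(6.84685 × 1.90066) = 6.84685 + 0.0123483 = 6.8592 m along the plane.
The resultant acts 0.466854 + 0.0123483 = 0.479202 m (along the plate) below the hinge at the top edge, so the moment about the hinge is M = F × 0.479202 = 91.6779 × 0.479202 = 43.9322 kN·m.

M ≈ 43.9 kN·m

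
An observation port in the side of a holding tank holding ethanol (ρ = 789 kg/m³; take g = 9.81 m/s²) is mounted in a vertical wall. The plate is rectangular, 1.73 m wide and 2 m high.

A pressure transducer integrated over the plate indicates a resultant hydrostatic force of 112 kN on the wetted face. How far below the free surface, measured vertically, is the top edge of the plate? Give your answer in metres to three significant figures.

γ = ρg = 789 × 9.81 / 1000 = 7.74009 kN/m³.
A = 1.73 × 2 = 3.46 m².
From F = γ·h_c·A, the centroid depth is h_c = 112/(7.74009 × 3.46) = 4.18211 m.
The centroid lies 2/2 = 1 m below the top edge, so the top edge sits at h_top = 4.18211 − 1 = 3.18211 m below the surface.

d_top ≈ 3.18 m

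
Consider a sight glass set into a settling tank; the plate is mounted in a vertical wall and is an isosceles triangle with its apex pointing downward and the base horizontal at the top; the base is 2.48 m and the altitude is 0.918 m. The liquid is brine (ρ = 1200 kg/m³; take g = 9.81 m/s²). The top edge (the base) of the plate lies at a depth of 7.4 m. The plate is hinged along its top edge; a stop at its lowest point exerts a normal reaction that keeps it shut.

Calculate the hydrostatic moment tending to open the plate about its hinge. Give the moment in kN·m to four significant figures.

γ = ρg = 1200 × 9.81 / 1000 = 11.772 kN/m³.
With the apex down, the centroid sits h/3 = 0.918/3 = 0.306 m below the base (the top edge), so the centroid depth is h_c = 7.4 + 0.306 = 7.706 m.
A = ½ × 2.48 × 0.918 = 1.13832 m².
Resultant F = γ·h_c·A = 11.772 × 7.706 × 1.13832 = 103.263 kN.
I_c = b·h³/36 = 2.48 × 0.918³/36 = 0.0532939 m⁴.
Centre of pressure: y_p = y_c + I_c/(y_c·A) = 7.706 + 0.0532939/(7.706 × 1.13832) = 7.706 + 0.00607553 = 7.71208 m along the plane.
The resultant acts 0.306 + 0.00607553 = 0.312076 m (along the plate) below the hinge at the top edge, so the moment about the hinge is M = F × 0.312076 = 103.263 × 0.312076 = 32.2259 kN·m.

M ≈ 32.23 kN·m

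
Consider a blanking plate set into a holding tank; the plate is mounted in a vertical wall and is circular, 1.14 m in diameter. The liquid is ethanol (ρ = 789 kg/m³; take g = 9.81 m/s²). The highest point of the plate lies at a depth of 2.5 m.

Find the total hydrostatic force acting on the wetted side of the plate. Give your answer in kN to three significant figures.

F ≈ 24.3 kN

γ = ρg = 789 × 9.81 / 1000 = 7.74009 kN/m³.
The centroid is at the centre, 0.57 m below the top of the plate, so the centroid depth is h_c = 2.5 + 0.57 = 3.07 m.
A = π(0.57)² = 1.0207 m².
Resultant F = γ·h_c·A = 7.74009 × 3.07 × 1.0207 = 24.254 kN.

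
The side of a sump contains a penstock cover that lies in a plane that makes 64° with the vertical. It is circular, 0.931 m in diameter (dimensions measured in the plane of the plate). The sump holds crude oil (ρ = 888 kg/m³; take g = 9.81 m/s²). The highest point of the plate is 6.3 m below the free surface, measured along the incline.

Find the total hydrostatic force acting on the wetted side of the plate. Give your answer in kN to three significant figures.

F ≈ 17.6 kN

γ = ρg = 888 × 9.81 / 1000 = 8.71128 kN/m³.
The plate makes 64° with the vertical, i.e. θ = 90° − 64° = 26° to the horizontal. Measuring y along the incline from the free-surface line, vertical depth h = y·sinθ with sinθ = 0.438371.
The centroid is at the centre, 0.4655 m below the top of the plate, so y_c = 6.3 + 0.4655 = 6.7655 m and h_c = 6.7655 × 0.438371 = 2.9658 m.
A = π(0.4655)² = 0.680752 m².
Resultant F = γ·h_c·A = 8.71128 × 2.9658 × 0.680752 = 17.5879 kN.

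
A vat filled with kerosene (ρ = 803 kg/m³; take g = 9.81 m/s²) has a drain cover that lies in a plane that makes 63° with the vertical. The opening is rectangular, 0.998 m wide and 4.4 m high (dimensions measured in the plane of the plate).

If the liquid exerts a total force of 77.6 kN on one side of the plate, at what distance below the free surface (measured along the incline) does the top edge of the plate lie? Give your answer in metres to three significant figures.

y_top ≈ 2.74 m

γ = ρg = 803 × 9.81 / 1000 = 7.87743 kN/m³.
A = 0.998 × 4.4 = 4.3912 m².
From F = γ·h_c·A, the centroid depth is h_c = 77.6/(7.87743 × 4.3912) = 2.24333 m.
The plate makes 63° with the vertical, i.e. θ = 90° − 63° = 27° to the horizontal. Measuring y along the incline from the free-surface line, vertical depth h = y·sinθ with sinθ = 0.453990.
Along the incline, y_c = h_c/sinθ = 2.24333/0.453990 = 4.94136 m.
The centroid lies 4.4/2 = 2.2 m below the top edge, so the top edge sits at y_top = 4.94136 − 2.2 = 2.74136 m along the incline.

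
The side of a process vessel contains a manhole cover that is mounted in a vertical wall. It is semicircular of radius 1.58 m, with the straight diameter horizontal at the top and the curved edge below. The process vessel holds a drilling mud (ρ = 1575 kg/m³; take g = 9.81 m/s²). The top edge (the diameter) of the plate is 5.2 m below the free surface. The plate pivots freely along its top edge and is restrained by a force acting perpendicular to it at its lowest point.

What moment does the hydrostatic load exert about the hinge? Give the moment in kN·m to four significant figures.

M ≈ 249.1 kN·m

γ = ρg = 1575 × 9.81 / 1000 = 15.45075 kN/m³.
The centroid of a semicircle lies 4r/(3π) = 0.670573 m from the diameter, here below the top edge, so the centroid depth is h_c = 5.2 + 0.670573 = 5.87057 m.
A = πr²/2 = π × 1.58²/2 = 3.92134 m².
Resultant F = γ·h_c·A = 15.45075 × 5.87057 × 3.92134 = 355.684 kN.
I_c = (π/8 − 8/(9π))·r⁴ = 0.109757 × 1.58⁴ = 0.684007 m⁴.
Centre of pressure: y_p = y_c + I_c/(y_c·A) = 5.87057 + 0.684007/(5.87057 × 3.92134) = 5.87057 + 0.029713 = 5.90028 m along the plane.
The resultant acts 0.670573 + 0.029713 = 0.700286 m (along the plate) below the hinge at the top edge, so the moment about the hinge is M = F × 0.700286 = 355.684 × 0.700286 = 249.081 kN·m.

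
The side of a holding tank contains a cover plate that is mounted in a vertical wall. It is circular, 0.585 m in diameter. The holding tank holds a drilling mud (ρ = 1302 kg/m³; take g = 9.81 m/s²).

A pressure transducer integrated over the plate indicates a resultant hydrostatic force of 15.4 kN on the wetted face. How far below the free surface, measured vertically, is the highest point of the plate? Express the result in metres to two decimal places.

γ = ρg = 1302 × 9.81 / 1000 = 12.77262 kN/m³.
A = π(0.2925)² = 0.268783 m².
From F = γ·h_c·A, the centroid depth is h_c = 15.4/(12.77262 × 0.268783) = 4.48579 m.
The centroid is at the centre, 0.2925 m below the top of the plate, so the highest point sits at h_top = 4.48579 − 0.2925 = 4.19329 m below the surface.

d_top ≈ 4.19 m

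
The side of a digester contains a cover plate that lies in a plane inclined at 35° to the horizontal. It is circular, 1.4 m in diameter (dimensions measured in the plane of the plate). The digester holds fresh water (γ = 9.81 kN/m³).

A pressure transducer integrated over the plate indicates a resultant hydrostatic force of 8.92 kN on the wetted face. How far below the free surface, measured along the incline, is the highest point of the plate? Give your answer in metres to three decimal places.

γ = 9.81 kN/m³.
A = π(0.7)² = 1.53938 m².
From F = γ·h_c·A, the centroid depth is h_c = 8.92/(9.81 × 1.53938) = 0.590677 m.
Let θ = 35° be the plate's angle to the horizontal; measure y along the incline from where the plane meets the free surface. Vertical depth h = y·sinθ with sinθ = 0.573576.
Along the incline, y_c = h_c/sinθ = 0.590677/0.573576 = 1.02981 m.
The centroid is at the centre, 0.7 m below the top of the plate, so the highest point sits at y_top = 1.02981 − 0.7 = 0.32981 m along the incline.

y_top ≈ 0.330 m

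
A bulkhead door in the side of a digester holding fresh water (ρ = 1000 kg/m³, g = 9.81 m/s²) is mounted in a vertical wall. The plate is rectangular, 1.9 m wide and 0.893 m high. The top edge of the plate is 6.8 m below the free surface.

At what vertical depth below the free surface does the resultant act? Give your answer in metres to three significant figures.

h_p = 7.26 m

γ = ρg = 1000 × 9.81 = 9810 N/m³ = 9.81 kN/m³.
The centroid lies 0.893/2 = 0.4465 m below the top edge, so the centroid depth is h_c = 6.8 + 0.4465 = 7.2465 m.
A = 1.9 × 0.893 = 1.6967 m².
Resultant F = γ·h_c·A = 9.81 × 7.2465 × 1.6967 = 120.615 kN.
I_c = b·h³/12 = 1.9 × 0.893³/12 = 0.112753 m⁴.
Centre of pressure: y_p = y_c + I_c/(y_c·A) = 7.2465 + 0.112753/(7.2465 × 1.6967) = 7.2465 + 0.00917054 = 7.25567 m along the plane.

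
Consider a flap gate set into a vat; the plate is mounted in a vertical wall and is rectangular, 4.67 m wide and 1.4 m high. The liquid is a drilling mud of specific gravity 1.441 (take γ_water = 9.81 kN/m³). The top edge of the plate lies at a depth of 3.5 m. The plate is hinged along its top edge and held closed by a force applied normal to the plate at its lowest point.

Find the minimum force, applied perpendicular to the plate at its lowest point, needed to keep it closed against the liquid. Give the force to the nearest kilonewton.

γ = 1.441 × 9.81 = 14.13621 kN/m³.
The centroid lies 1.4/2 = 0.7 m below the top edge, so the centroid depth is h_c = 3.5 + 0.7 = 4.2 m.
A = 4.67 × 1.4 = 6.538 m².
Resultant F = γ·h_c·A = 14.13621 × 4.2 × 6.538 = 388.175 kN.
I_c = b·h³/12 = 4.67 × 1.4³/12 = 1.06787 m⁴.
Centre of pressure: y_p = y_c + I_c/(y_c·A) = 4.2 + 1.06787/(4.2 × 6.538) = 4.2 + 0.0388888 = 4.23889 m along the plane.
The resultant acts 0.7 + 0.0388888 = 0.738889 m (along the plate) below the hinge at the top edge, so the moment about the hinge is M = F × 0.738889 = 388.175 × 0.738889 = 286.818 kN·m.
A normal force at the bottom, 1.4 m from the hinge, must supply this moment: P = 286.818/1.4 = 204.87 kN.

P ≈ 205 kN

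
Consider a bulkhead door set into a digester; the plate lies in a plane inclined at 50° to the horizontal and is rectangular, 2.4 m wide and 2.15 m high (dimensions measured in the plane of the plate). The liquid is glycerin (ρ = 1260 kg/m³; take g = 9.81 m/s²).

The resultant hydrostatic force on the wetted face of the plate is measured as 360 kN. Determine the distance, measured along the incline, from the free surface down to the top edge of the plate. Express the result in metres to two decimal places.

γ = ρg = 1260 × 9.81 / 1000 = 12.3606 kN/m³.
A = 2.4 × 2.15 = 5.16 m².
From F = γ·h_c·A, the centroid depth is h_c = 360/(12.3606 × 5.16) = 5.64434 m.
Let θ = 50° be the plate's angle to the horizontal; measure y along the incline from where the plane meets the free surface. Vertical depth h = y·sinθ with sinθ = 0.766044.
Along the incline, y_c = h_c/sinθ = 5.64434/0.766044 = 7.36817 m.
The centroid lies 2.15/2 = 1.075 m below the top edge, so the top edge sits at y_top = 7.36817 − 1.075 = 6.29317 m along the incline.

y_top ≈ 6.29 m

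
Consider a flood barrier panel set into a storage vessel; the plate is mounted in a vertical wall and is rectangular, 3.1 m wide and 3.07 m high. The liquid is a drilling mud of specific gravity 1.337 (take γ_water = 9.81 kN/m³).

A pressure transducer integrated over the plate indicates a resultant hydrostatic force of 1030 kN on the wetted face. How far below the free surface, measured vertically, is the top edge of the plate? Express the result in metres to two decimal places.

d_top ≈ 6.72 m

γ = 1.337 × 9.81 = 13.11597 kN/m³.
A = 3.1 × 3.07 = 9.517 m².
From F = γ·h_c·A, the centroid depth is h_c = 1030/(13.11597 × 9.517) = 8.25157 m.
The centroid lies 3.07/2 = 1.535 m below the top edge, so the top edge sits at h_top = 8.25157 − 1.535 = 6.71657 m below the surface.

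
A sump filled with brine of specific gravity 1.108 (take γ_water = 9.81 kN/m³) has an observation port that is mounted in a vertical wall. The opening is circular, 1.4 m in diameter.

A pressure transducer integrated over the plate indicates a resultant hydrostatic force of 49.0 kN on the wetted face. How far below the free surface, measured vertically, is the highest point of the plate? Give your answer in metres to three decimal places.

γ = 1.108 × 9.81 = 10.86948 kN/m³.
A = π(0.7)² = 1.53938 m².
From F = γ·h_c·A, the centroid depth is h_c = 49.0/(10.86948 × 1.53938) = 2.92847 m.
The centroid is at the centre, 0.7 m below the top of the plate, so the highest point sits at h_top = 2.92847 − 0.7 = 2.22847 m below the surface.

d_top ≈ 2.228 m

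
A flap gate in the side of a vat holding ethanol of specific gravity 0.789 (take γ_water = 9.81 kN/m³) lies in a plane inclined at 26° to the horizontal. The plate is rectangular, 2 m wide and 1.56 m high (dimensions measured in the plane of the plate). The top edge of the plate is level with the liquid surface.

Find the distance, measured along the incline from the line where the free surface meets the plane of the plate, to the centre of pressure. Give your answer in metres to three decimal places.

y_p = 1.040 m

γ = 0.789 × 9.81 = 7.74009 kN/m³.
Let θ = 26° be the plate's angle to the horizontal; measure y along the incline from where the plane meets the free surface. Vertical depth h = y·sinθ with sinθ = 0.438371.
The centroid lies 1.56/2 = 0.78 m below the top edge, so y_c = 0.78 m and h_c = 0.78 × 0.438371 = 0.341929 m.
A = 2 × 1.56 = 3.12 m².
Resultant F = γ·h_c·A = 7.74009 × 0.341929 × 3.12 = 8.25727 kN.
I_c = b·h³/12 = 2 × 1.56³/12 = 0.632736 m⁴.
Centre of pressure: y_p = y_c + I_c/(y_c·A) = 0.78 + 0.632736/(0.78 × 3.12) = 0.78 + 0.26 = 1.04 m along the plane.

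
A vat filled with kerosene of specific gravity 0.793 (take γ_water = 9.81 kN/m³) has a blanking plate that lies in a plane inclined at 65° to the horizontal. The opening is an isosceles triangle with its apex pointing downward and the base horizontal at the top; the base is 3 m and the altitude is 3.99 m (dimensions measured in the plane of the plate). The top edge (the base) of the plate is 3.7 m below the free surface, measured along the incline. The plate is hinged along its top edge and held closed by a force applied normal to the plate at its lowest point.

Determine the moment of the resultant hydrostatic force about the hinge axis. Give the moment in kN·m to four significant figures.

M ≈ 319.6 kN·m

γ = 0.793 × 9.81 = 7.77933 kN/m³.
Let θ = 65° be the plate's angle to the horizontal; measure y along the incline from where the plane meets the free surface. Vertical depth h = y·sinθ with sinθ = 0.906308.
With the apex down, the centroid sits h/3 = 3.99/3 = 1.33 m below the base (the top edge), so y_c = 3.7 + 1.33 = 5.03 m and h_c = 5.03 × 0.906308 = 4.55873 m.
A = ½ × 3 × 3.99 = 5.985 m².
Resultant F = γ·h_c·A = 7.77933 × 4.55873 × 5.985 = 212.251 kN.
I_c = b·h³/36 = 3 × 3.99³/36 = 5.29343 m⁴.
Centre of pressure: y_p = y_c + I_c/(y_c·A) = 5.03 + 5.29343/(5.03 × 5.985) = 5.03 + 0.175835 = 5.20584 m along the plane.
The resultant acts 1.33 + 0.175835 = 1.50584 m (along the plate) below the hinge at the top edge, so the moment about the hinge is M = F × 1.50584 = 212.251 × 1.50584 = 319.616 kN·m.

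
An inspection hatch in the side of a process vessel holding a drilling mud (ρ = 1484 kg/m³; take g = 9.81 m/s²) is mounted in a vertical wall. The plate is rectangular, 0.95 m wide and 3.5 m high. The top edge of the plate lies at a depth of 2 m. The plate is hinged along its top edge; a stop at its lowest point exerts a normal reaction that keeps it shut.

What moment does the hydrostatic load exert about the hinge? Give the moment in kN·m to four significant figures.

M ≈ 367.1 kN·m

γ = ρg = 1484 × 9.81 / 1000 = 14.55804 kN/m³.
The centroid lies 3.5/2 = 1.75 m below the top edge, so the centroid depth is h_c = 2 + 1.75 = 3.75 m.
A = 0.95 × 3.5 = 3.325 m².
Resultant F = γ·h_c·A = 14.55804 × 3.75 × 3.325 = 181.521 kN.
I_c = b·h³/12 = 0.95 × 3.5³/12 = 3.39427 m⁴.
Centre of pressure: y_p = y_c + I_c/(y_c·A) = 3.75 + 3.39427/(3.75 × 3.325) = 3.75 + 0.272222 = 4.02222 m along the plane.
The resultant acts 1.75 + 0.272222 = 2.02222 m (along the plate) below the hinge at the top edge, so the moment about the hinge is M = F × 2.02222 = 181.521 × 2.02222 = 367.075 kN·m.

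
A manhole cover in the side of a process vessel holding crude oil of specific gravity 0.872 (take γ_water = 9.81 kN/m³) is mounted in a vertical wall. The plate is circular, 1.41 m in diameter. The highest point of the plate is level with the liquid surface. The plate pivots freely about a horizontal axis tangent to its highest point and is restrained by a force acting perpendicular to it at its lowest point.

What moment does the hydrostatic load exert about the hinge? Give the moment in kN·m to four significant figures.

γ = 0.872 × 9.81 = 8.55432 kN/m³.
The centroid is at the centre, 0.705 m below the top of the plate, so the centroid depth is h_c = 0.705 m.
A = π(0.705)² = 1.56145 m².
Resultant F = γ·h_c·A = 8.55432 × 0.705 × 1.56145 = 9.41679 kN.
I_c = πr⁴/4 = π × 0.705⁴/4 = 0.19402 m⁴.
Centre of pressure: y_p = y_c + I_c/(y_c·A) = 0.705 + 0.19402/(0.705 × 1.56145) = 0.705 + 0.17625 = 0.88125 m along the plane.
The resultant acts 0.705 + 0.17625 = 0.88125 m (along the plate) below the hinge at the top edge, so the moment about the hinge is M = F × 0.88125 = 9.41679 × 0.88125 = 8.29855 kN·m.

M ≈ 8.299 kN·m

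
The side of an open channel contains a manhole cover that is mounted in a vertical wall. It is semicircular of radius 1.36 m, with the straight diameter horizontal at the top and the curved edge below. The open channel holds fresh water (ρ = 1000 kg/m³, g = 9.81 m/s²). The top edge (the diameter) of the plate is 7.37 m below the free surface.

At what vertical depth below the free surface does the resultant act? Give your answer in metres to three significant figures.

γ = ρg = 1000 × 9.81 = 9810 N/m³ = 9.81 kN/m³.
The centroid of a semicircle lies 4r/(3π) = 0.577202 m from the diameter, here below the top edge, so the centroid depth is h_c = 7.37 + 0.577202 = 7.9472 m.
A = πr²/2 = π × 1.36²/2 = 2.90534 m².
Resultant F = γ·h_c·A = 9.81 × 7.9472 × 2.90534 = 226.506 kN.
I_c = (π/8 − 8/(9π))·r⁴ = 0.109757 × 1.36⁴ = 0.375481 m⁴.
Centre of pressure: y_p = y_c + I_c/(y_c·A) = 7.9472 + 0.375481/(7.9472 × 2.90534) = 7.9472 + 0.0162621 = 7.96346 m along the plane.

h_p = 7.96 m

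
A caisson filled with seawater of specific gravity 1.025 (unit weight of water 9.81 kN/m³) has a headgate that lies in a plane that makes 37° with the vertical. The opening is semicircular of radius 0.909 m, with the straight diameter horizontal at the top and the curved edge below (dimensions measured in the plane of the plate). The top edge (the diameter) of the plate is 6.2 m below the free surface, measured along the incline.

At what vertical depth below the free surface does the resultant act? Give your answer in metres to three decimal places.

h_p = 5.267 m

γ = 1.025 × 9.81 = 10.05525 kN/m³.
The plate makes 37° with the vertical, i.e. θ = 90° − 37° = 53° to the horizontal. Measuring y along the incline from the free-surface line, vertical depth h = y·sinθ with sinθ = 0.798636.
The centroid of a semicircle lies 4r/(3π) = 0.385792 m from the diameter, here below the top edge, so y_c = 6.2 + 0.385792 = 6.58579 m and h_c = 6.58579 × 0.798636 = 5.25965 m.
A = πr²/2 = π × 0.909²/2 = 1.29792 m².
Resultant F = γ·h_c·A = 10.05525 × 5.25965 × 1.29792 = 68.6432 kN.
I_c = (π/8 − 8/(9π))·r⁴ = 0.109757 × 0.909⁴ = 0.0749355 m⁴.
Centre of pressure: y_p = y_c + I_c/(y_c·A) = 6.58579 + 0.0749355/(6.58579 × 1.29792) = 6.58579 + 0.00876661 = 6.59456 m along the plane.
Vertically, h_p = y_p·sinθ = 6.59456 × 0.798636 = 5.26665 m.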